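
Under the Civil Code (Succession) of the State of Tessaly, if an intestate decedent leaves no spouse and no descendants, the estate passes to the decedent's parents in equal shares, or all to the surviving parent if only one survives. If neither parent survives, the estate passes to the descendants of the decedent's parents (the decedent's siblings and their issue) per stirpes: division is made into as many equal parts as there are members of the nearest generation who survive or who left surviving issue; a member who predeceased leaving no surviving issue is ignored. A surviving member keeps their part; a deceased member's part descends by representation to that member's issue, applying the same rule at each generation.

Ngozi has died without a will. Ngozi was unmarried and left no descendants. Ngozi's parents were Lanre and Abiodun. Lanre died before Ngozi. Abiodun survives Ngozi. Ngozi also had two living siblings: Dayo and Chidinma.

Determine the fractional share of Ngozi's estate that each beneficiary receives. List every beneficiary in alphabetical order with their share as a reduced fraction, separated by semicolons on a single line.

Only one parent, Abiodun, survives, so Abiodun takes the entire estate. The siblings take nothing because a surviving parent has priority.

Abiodun 1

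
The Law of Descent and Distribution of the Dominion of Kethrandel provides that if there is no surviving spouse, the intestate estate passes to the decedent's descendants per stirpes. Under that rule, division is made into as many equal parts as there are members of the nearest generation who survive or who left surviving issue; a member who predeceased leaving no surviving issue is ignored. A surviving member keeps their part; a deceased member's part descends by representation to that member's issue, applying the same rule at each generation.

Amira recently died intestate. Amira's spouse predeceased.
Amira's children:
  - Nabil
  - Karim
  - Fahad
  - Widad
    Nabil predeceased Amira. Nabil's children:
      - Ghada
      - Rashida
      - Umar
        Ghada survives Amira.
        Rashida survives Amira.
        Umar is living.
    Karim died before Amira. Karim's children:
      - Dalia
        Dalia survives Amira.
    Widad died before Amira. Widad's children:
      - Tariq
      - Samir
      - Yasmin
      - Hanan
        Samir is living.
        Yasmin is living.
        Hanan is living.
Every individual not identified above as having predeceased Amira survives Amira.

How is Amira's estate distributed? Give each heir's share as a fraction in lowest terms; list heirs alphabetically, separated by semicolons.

There is no surviving spouse, so the entire estate passes to Amira's descendants per stirpes.
The estate is divided into 4 equal shares of 1/4 among Nabil, Karim, Fahad, Widad.
Nabil predeceased; the 1/4 allotted to Nabil's branch passes to Nabil's issue by representation.
The 1/4 is divided into 3 equal shares of 1/12 among Ghada, Rashida, Umar.
Ghada is living and takes 1/12.
Rashida is living and takes 1/12.
Umar is living and takes 1/12.
Karim predeceased; the 1/4 allotted to Karim's branch passes to Karim's issue by representation.
Dalia is the sole taker at this level and receives the full 1/4.
Fahad is living and takes 1/4.
Widad predeceased; the 1/4 allotted to Widad's branch passes to Widad's issue by representation.
The 1/4 is divided into 4 equal shares of 1/16 among Tariq, Samir, Yasmin, Hanan.
Tariq is living and takes 1/16.
Samir is living and takes 1/16.
Yasmin is living and takes 1/16.
Hanan is living and takes 1/16.

Dalia 1/4; Fahad 1/4; Ghada 1/12; Hanan 1/16; Rashida 1/12; Samir 1/16; Tariq 1/16; Umar 1/12; Yasmin 1/16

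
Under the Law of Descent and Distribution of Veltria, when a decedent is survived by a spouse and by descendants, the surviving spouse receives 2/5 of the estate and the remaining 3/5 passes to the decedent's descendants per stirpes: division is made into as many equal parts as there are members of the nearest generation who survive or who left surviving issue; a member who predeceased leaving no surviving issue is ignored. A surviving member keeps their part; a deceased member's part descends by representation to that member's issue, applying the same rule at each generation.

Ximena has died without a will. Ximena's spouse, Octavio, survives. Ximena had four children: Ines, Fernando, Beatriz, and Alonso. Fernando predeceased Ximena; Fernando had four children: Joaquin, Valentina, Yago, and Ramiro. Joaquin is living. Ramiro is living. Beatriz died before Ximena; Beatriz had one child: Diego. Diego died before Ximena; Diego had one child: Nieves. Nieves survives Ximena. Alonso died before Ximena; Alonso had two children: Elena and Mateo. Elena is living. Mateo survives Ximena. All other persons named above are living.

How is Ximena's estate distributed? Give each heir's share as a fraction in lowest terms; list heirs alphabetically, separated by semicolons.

Octavio, as surviving spouse, takes 2/5.
The remaining 3/5 passes to Ximena's descendants per stirpes.
The 3/5 is divided into 4 equal shares of 3/20 among Ines, Fernando, Beatriz, Alonso.
Ines is living and takes 3/20.
Fernando predeceased; the 3/20 allotted to Fernando's branch passes to Fernando's issue by representation.
The 3/20 is divided into 4 equal shares of 3/80 among Joaquin, Valentina, Yago, Ramiro.
Joaquin is living and takes 3/80.
Valentina is living and takes 3/80.
Yago is living and takes 3/80.
Ramiro is living and takes 3/80.
Beatriz predeceased; the 3/20 allotted to Beatriz's branch passes to Beatriz's issue by representation.
Diego's line is the sole branch at this level, so the full 3/20 passes to Diego's issue by representation.
Nieves is the sole taker at this level and receives the full 3/20.
Alonso predeceased; the 3/20 allotted to Alonso's branch passes to Alonso's issue by representation.
The 3/20 is divided into 2 equal shares of 3/40 among Elena, Mateo.
Elena is living and takes 3/40.
Mateo is living and takes 3/40.

Elena 3/40; Ines 3/20; Joaquin 3/80; Mateo 3/40; Nieves 3/20; Octavio 2/5; Ramiro 3/80; Valentina 3/80; Yago 3/80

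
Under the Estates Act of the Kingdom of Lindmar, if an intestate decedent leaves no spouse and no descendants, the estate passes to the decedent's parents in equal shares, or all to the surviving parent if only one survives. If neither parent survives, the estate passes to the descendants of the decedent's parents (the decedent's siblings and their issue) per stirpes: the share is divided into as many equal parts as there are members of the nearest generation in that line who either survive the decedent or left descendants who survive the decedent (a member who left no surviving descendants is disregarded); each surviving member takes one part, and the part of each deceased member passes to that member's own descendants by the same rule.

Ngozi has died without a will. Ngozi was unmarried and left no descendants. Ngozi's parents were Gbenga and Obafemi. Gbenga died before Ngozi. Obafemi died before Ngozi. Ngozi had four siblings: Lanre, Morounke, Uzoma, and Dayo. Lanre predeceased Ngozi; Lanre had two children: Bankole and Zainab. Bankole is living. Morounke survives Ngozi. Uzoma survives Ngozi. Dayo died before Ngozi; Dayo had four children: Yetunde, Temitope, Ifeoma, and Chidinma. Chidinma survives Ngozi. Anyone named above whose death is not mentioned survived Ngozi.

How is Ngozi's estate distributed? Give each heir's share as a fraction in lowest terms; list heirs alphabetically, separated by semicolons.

Bankole 1/8; Chidinma 1/16; Ifeoma 1/16; Morounke 1/4; Temitope 1/16; Uzoma 1/4; Yetunde 1/16; Zainab 1/8

Neither parent survives and there are no descendants, so the estate passes to Ngozi's siblings and their issue per stirpes.
The estate is divided into 4 equal shares of 1/4 among Lanre, Morounke, Uzoma, Dayo.
Lanre predeceased; the 1/4 allotted to Lanre's branch passes to Lanre's issue by representation.
The 1/4 is divided into 2 equal shares of 1/8 among Bankole, Zainab.
Bankole is living and takes 1/8.
Zainab is living and takes 1/8.
Morounke is living and takes 1/4.
Uzoma is living and takes 1/4.
Dayo predeceased; the 1/4 allotted to Dayo's branch passes to Dayo's issue by representation.
The 1/4 is divided into 4 equal shares of 1/16 among Yetunde, Temitope, Ifeoma, Chidinma.
Yetunde is living and takes 1/16.
Temitope is living and takes 1/16.
Ifeoma is living and takes 1/16.
Chidinma is living and takes 1/16.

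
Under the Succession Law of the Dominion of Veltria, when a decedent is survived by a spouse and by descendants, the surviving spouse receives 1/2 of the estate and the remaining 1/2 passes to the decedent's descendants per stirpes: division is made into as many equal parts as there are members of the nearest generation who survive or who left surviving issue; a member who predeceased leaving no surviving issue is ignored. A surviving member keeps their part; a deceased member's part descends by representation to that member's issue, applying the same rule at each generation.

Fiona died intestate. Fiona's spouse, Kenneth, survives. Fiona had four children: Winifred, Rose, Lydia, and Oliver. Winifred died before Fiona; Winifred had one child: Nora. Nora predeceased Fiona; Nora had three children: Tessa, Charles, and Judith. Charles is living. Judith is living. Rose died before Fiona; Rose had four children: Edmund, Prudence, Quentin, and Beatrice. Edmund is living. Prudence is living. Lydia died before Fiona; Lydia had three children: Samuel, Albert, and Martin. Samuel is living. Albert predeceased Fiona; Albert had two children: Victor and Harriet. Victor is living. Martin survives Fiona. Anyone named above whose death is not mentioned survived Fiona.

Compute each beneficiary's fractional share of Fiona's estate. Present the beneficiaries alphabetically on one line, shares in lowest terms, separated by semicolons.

Beatrice 1/32; Charles 1/24; Edmund 1/32; Harriet 1/48; Judith 1/24; Kenneth 1/2; Martin 1/24; Oliver 1/8; Prudence 1/32; Quentin 1/32; Samuel 1/24; Tessa 1/24; Victor 1/48

Kenneth, as surviving spouse, takes 1/2.
The remaining 1/2 passes to Fiona's descendants per stirpes.
The 1/2 is divided into 4 equal shares of 1/8 among Winifred, Rose, Lydia, Oliver.
Winifred predeceased; the 1/8 allotted to Winifred's branch passes to Winifred's issue by representation.
Nora's line is the sole branch at this level, so the full 1/8 passes to Nora's issue by representation.
The 1/8 is divided into 3 equal shares of 1/24 among Tessa, Charles, Judith.
Tessa is living and takes 1/24.
Charles is living and takes 1/24.
Judith is living and takes 1/24.
Rose predeceased; the 1/8 allotted to Rose's branch passes to Rose's issue by representation.
The 1/8 is divided into 4 equal shares of 1/32 among Edmund, Prudence, Quentin, Beatrice.
Edmund is living and takes 1/32.
Prudence is living and takes 1/32.
Quentin is living and takes 1/32.
Beatrice is living and takes 1/32.
Lydia predeceased; the 1/8 allotted to Lydia's branch passes to Lydia's issue by representation.
The 1/8 is divided into 3 equal shares of 1/24 among Samuel, Albert, Martin.
Samuel is living and takes 1/24.
Albert predeceased; the 1/24 allotted to Albert's branch passes to Albert's issue by representation.
The 1/24 is divided into 2 equal shares of 1/48 among Victor, Harriet.
Victor is living and takes 1/48.
Harriet is living and takes 1/48.
Martin is living and takes 1/24.
Oliver is living and takes 1/8.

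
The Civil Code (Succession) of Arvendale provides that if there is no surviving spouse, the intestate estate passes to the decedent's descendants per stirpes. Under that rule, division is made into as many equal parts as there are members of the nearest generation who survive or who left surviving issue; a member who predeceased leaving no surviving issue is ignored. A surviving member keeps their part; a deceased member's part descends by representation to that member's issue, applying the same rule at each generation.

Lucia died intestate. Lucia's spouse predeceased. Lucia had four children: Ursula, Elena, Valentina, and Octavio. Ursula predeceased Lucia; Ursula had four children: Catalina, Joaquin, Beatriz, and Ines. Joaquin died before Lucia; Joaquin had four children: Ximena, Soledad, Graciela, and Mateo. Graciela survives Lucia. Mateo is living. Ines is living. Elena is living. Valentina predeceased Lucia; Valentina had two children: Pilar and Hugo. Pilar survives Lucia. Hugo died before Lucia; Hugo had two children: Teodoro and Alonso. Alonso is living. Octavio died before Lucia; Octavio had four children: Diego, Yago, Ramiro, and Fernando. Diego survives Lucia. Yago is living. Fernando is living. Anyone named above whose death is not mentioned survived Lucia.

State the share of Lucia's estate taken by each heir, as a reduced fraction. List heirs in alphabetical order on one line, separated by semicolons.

There is no surviving spouse, so the entire estate passes to Lucia's descendants per stirpes.
The estate is divided into 4 equal shares of 1/4 among Ursula, Elena, Valentina, Octavio.
Ursula predeceased; the 1/4 allotted to Ursula's branch passes to Ursula's issue by representation.
The 1/4 is divided into 4 equal shares of 1/16 among Catalina, Joaquin, Beatriz, Ines.
Catalina is living and takes 1/16.
Joaquin predeceased; the 1/16 allotted to Joaquin's branch passes to Joaquin's issue by representation.
The 1/16 is divided into 4 equal shares of 1/64 among Ximena, Soledad, Graciela, Mateo.
Ximena is living and takes 1/64.
Soledad is living and takes 1/64.
Graciela is living and takes 1/64.
Mateo is living and takes 1/64.
Beatriz is living and takes 1/16.
Ines is living and takes 1/16.
Elena is living and takes 1/4.
Valentina predeceased; the 1/4 allotted to Valentina's branch passes to Valentina's issue by representation.
The 1/4 is divided into 2 equal shares of 1/8 among Pilar, Hugo.
Pilar is living and takes 1/8.
Hugo predeceased; the 1/8 allotted to Hugo's branch passes to Hugo's issue by representation.
The 1/8 is divided into 2 equal shares of 1/16 among Teodoro, Alonso.
Teodoro is living and takes 1/16.
Alonso is living and takes 1/16.
Octavio predeceased; the 1/4 allotted to Octavio's branch passes to Octavio's issue by representation.
The 1/4 is divided into 4 equal shares of 1/16 among Diego, Yago, Ramiro, Fernando.
Diego is living and takes 1/16.
Yago is living and takes 1/16.
Ramiro is living and takes 1/16.
Fernando is living and takes 1/16.

Alonso 1/16; Beatriz 1/16; Catalina 1/16; Diego 1/16; Elena 1/4; Fernando 1/16; Graciela 1/64; Ines 1/16; Mateo 1/64; Pilar 1/8; Ramiro 1/16; Soledad 1/64; Teodoro 1/16; Ximena 1/64; Yago 1/16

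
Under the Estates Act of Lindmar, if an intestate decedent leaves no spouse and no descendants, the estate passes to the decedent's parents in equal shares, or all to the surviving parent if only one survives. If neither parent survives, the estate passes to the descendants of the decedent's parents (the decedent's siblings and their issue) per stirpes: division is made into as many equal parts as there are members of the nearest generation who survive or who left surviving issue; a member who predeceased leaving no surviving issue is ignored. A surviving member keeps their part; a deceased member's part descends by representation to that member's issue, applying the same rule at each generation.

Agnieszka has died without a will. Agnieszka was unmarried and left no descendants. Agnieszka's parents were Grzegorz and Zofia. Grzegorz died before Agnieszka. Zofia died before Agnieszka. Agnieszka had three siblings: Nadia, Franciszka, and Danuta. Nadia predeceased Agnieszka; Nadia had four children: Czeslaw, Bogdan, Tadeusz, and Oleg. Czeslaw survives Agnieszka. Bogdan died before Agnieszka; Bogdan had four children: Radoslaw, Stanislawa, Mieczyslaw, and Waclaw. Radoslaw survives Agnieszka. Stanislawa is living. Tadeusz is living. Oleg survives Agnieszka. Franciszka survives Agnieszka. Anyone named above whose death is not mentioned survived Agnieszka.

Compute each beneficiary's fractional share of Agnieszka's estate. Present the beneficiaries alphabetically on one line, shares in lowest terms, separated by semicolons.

Neither parent survives and there are no descendants, so the estate passes to Agnieszka's siblings and their issue per stirpes.
The estate is divided into 3 equal shares of 1/3 among Nadia, Franciszka, Danuta.
Nadia predeceased; the 1/3 allotted to Nadia's branch passes to Nadia's issue by representation.
The 1/3 is divided into 4 equal shares of 1/12 among Czeslaw, Bogdan, Tadeusz, Oleg.
Czeslaw is living and takes 1/12.
Bogdan predeceased; the 1/12 allotted to Bogdan's branch passes to Bogdan's issue by representation.
The 1/12 is divided into 4 equal shares of 1/48 among Radoslaw, Stanislawa, Mieczyslaw, Waclaw.
Radoslaw is living and takes 1/48.
Stanislawa is living and takes 1/48.
Mieczyslaw is living and takes 1/48.
Waclaw is living and takes 1/48.
Tadeusz is living and takes 1/12.
Oleg is living and takes 1/12.
Franciszka is living and takes 1/3.
Danuta is living and takes 1/3.

Czeslaw 1/12; Danuta 1/3; Franciszka 1/3; Mieczyslaw 1/48; Oleg 1/12; Radoslaw 1/48; Stanislawa 1/48; Tadeusz 1/12; Waclaw 1/48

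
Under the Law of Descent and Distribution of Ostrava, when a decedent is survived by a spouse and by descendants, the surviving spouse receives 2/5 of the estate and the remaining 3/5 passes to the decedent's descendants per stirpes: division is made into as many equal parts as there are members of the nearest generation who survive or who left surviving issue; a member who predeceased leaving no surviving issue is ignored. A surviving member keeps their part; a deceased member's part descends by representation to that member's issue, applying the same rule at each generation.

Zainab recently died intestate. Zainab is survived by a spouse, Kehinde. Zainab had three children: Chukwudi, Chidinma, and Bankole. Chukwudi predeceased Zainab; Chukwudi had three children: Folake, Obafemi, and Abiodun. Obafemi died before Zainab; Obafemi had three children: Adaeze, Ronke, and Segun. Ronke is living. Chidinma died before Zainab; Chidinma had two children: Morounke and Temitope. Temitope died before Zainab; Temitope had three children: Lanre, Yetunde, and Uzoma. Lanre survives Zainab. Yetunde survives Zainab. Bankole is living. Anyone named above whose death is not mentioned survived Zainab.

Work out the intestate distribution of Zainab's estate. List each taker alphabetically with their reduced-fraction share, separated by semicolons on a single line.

Kehinde, as surviving spouse, takes 2/5.
The remaining 3/5 passes to Zainab's descendants per stirpes.
The 3/5 is divided into 3 equal shares of 1/5 among Chukwudi, Chidinma, Bankole.
Chukwudi predeceased; the 1/5 allotted to Chukwudi's branch passes to Chukwudi's issue by representation.
The 1/5 is divided into 3 equal shares of 1/15 among Folake, Obafemi, Abiodun.
Folake is living and takes 1/15.
Obafemi predeceased; the 1/15 allotted to Obafemi's branch passes to Obafemi's issue by representation.
The 1/15 is divided into 3 equal shares of 1/45 among Adaeze, Ronke, Segun.
Adaeze is living and takes 1/45.
Ronke is living and takes 1/45.
Segun is living and takes 1/45.
Abiodun is living and takes 1/15.
Chidinma predeceased; the 1/5 allotted to Chidinma's branch passes to Chidinma's issue by representation.
The 1/5 is divided into 2 equal shares of 1/10 among Morounke, Temitope.
Morounke is living and takes 1/10.
Temitope predeceased; the 1/10 allotted to Temitope's branch passes to Temitope's issue by representation.
The 1/10 is divided into 3 equal shares of 1/30 among Lanre, Yetunde, Uzoma.
Lanre is living and takes 1/30.
Yetunde is living and takes 1/30.
Uzoma is living and takes 1/30.
Bankole is living and takes 1/5.

Abiodun 1/15; Adaeze 1/45; Bankole 1/5; Folake 1/15; Kehinde 2/5; Lanre 1/30; Morounke 1/10; Ronke 1/45; Segun 1/45; Uzoma 1/30; Yetunde 1/30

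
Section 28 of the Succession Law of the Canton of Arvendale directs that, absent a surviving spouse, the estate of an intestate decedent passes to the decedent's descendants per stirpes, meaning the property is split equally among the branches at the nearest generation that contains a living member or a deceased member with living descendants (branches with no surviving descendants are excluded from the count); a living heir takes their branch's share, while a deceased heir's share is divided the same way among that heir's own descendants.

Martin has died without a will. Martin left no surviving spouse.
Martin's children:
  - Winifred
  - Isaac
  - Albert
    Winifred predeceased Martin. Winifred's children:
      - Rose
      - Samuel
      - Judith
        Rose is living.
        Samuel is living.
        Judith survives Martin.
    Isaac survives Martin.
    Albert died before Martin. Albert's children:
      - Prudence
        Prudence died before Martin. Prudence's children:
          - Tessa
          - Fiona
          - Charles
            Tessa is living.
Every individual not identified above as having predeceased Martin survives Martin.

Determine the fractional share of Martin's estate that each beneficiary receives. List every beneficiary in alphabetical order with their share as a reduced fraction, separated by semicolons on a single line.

There is no surviving spouse, so the entire estate passes to Martin's descendants per stirpes.
The estate is divided into 3 equal shares of 1/3 among Winifred, Isaac, Albert.
Winifred predeceased; the 1/3 allotted to Winifred's branch passes to Winifred's issue by representation.
The 1/3 is divided into 3 equal shares of 1/9 among Rose, Samuel, Judith.
Rose is living and takes 1/9.
Samuel is living and takes 1/9.
Judith is living and takes 1/9.
Isaac is living and takes 1/3.
Albert predeceased; the 1/3 allotted to Albert's branch passes to Albert's issue by representation.
Prudence's line is the sole branch at this level, so the full 1/3 passes to Prudence's issue by representation.
The 1/3 is divided into 3 equal shares of 1/9 among Tessa, Fiona, Charles.
Tessa is living and takes 1/9.
Fiona is living and takes 1/9.
Charles is living and takes 1/9.

Charles 1/9; Fiona 1/9; Isaac 1/3; Judith 1/9; Rose 1/9; Samuel 1/9; Tessa 1/9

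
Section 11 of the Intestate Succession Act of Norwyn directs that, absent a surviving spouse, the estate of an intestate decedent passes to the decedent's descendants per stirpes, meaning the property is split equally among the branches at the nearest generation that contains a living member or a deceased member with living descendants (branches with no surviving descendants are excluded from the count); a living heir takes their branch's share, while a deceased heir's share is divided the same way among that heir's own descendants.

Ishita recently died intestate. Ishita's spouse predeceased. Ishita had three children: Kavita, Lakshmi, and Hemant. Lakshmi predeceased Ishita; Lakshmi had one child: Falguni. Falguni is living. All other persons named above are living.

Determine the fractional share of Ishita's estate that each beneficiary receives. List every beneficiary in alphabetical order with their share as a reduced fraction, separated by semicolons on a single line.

Falguni 1/3; Hemant 1/3; Kavita 1/3

There is no surviving spouse, so the entire estate passes to Ishita's descendants per stirpes.
The estate is divided into 3 equal shares of 1/3 among Kavita, Lakshmi, Hemant.
Kavita is living and takes 1/3.
Lakshmi predeceased; the 1/3 allotted to Lakshmi's branch passes to Lakshmi's issue by representation.
Falguni is the sole taker at this level and receives the full 1/3.
Hemant is living and takes 1/3.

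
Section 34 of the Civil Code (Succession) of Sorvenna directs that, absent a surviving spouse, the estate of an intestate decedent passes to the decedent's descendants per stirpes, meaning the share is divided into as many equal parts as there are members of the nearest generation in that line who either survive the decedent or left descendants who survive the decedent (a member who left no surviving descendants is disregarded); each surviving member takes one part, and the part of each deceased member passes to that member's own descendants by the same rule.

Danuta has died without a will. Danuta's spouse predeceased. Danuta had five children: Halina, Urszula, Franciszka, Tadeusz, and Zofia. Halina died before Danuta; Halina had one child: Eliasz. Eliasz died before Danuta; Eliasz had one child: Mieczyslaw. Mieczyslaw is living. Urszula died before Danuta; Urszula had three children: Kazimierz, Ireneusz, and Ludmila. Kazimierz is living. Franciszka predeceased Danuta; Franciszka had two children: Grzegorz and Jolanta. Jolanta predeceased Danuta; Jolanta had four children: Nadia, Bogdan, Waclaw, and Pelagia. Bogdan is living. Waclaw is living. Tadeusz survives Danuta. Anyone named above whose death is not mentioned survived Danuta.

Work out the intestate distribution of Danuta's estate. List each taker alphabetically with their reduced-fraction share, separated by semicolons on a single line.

Bogdan 1/40; Grzegorz 1/10; Ireneusz 1/15; Kazimierz 1/15; Ludmila 1/15; Mieczyslaw 1/5; Nadia 1/40; Pelagia 1/40; Tadeusz 1/5; Waclaw 1/40; Zofia 1/5

There is no surviving spouse, so the entire estate passes to Danuta's descendants per stirpes.
The estate is divided into 5 equal shares of 1/5 among Halina, Urszula, Franciszka, Tadeusz, Zofia.
Halina predeceased; the 1/5 allotted to Halina's branch passes to Halina's issue by representation.
Eliasz's line is the sole branch at this level, so the full 1/5 passes to Eliasz's issue by representation.
Mieczyslaw is the sole taker at this level and receives the full 1/5.
Urszula predeceased; the 1/5 allotted to Urszula's branch passes to Urszula's issue by representation.
The 1/5 is divided into 3 equal shares of 1/15 among Kazimierz, Ireneusz, Ludmila.
Kazimierz is living and takes 1/15.
Ireneusz is living and takes 1/15.
Ludmila is living and takes 1/15.
Franciszka predeceased; the 1/5 allotted to Franciszka's branch passes to Franciszka's issue by representation.
The 1/5 is divided into 2 equal shares of 1/10 among Grzegorz, Jolanta.
Grzegorz is living and takes 1/10.
Jolanta predeceased; the 1/10 allotted to Jolanta's branch passes to Jolanta's issue by representation.
The 1/10 is divided into 4 equal shares of 1/40 among Nadia, Bogdan, Waclaw, Pelagia.
Nadia is living and takes 1/40.
Bogdan is living and takes 1/40.
Waclaw is living and takes 1/40.
Pelagia is living and takes 1/40.
Tadeusz is living and takes 1/5.
Zofia is living and takes 1/5.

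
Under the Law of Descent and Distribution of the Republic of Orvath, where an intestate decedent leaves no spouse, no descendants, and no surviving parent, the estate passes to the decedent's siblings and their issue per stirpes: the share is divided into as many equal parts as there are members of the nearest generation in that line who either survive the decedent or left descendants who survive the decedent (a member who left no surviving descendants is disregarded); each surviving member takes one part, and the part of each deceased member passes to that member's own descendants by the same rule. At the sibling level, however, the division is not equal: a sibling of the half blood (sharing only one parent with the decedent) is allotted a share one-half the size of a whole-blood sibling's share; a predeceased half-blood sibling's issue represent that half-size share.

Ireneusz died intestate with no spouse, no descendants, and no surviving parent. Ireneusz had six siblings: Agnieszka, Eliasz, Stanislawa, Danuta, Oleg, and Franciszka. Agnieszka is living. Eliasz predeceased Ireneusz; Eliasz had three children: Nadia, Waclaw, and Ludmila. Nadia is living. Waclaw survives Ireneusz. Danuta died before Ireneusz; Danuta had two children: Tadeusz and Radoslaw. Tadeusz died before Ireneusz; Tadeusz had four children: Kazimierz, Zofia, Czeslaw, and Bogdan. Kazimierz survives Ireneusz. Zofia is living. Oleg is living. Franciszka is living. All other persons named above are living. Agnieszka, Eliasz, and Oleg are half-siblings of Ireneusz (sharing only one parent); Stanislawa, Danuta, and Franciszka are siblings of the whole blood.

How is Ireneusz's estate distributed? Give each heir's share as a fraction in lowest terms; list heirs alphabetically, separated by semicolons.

Agnieszka 1/9; Bogdan 1/36; Czeslaw 1/36; Franciszka 2/9; Kazimierz 1/36; Ludmila 1/27; Nadia 1/27; Oleg 1/9; Radoslaw 1/9; Stanislawa 2/9; Waclaw 1/27; Zofia 1/36

No spouse, descendants, or parent survives, so the estate passes to Ireneusz's siblings per stirpes.
Half-blood siblings count for one-half the weight of whole-blood siblings at the initial division.
Dividing 1 in proportion to weights (total weight 9/2): Agnieszka (weight 1/2) → 1/9; Eliasz (weight 1/2) → 1/9; Stanislawa (weight 1) → 2/9; Danuta (weight 1) → 2/9; Oleg (weight 1/2) → 1/9; Franciszka (weight 1) → 2/9.
Agnieszka is living and takes 1/9.
Eliasz predeceased; the 1/9 allotted to Eliasz's branch passes to Eliasz's issue by representation.
The 1/9 is divided into 3 equal shares of 1/27 among Nadia, Waclaw, Ludmila.
Nadia is living and takes 1/27.
Waclaw is living and takes 1/27.
Ludmila is living and takes 1/27.
Stanislawa is living and takes 2/9.
Danuta predeceased; the 2/9 allotted to Danuta's branch passes to Danuta's issue by representation.
The 2/9 is divided into 2 equal shares of 1/9 among Tadeusz, Radoslaw.
Tadeusz predeceased; the 1/9 allotted to Tadeusz's branch passes to Tadeusz's issue by representation.
The 1/9 is divided into 4 equal shares of 1/36 among Kazimierz, Zofia, Czeslaw, Bogdan.
Kazimierz is living and takes 1/36.
Zofia is living and takes 1/36.
Czeslaw is living and takes 1/36.
Bogdan is living and takes 1/36.
Radoslaw is living and takes 1/9.
Oleg is living and takes 1/9.
Franciszka is living and takes 2/9.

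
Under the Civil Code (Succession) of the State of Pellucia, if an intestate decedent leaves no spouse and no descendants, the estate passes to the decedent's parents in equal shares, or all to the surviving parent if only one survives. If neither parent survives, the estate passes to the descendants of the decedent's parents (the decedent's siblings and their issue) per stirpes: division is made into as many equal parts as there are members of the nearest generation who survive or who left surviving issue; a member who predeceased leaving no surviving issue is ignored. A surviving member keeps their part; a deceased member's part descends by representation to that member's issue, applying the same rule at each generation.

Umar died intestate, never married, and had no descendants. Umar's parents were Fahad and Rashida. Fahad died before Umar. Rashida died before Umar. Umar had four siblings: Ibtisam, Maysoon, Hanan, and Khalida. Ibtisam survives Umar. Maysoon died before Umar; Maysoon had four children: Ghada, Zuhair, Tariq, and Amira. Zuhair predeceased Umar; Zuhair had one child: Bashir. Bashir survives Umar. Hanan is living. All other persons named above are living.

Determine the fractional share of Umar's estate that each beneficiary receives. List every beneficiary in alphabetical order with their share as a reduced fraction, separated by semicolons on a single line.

Amira 1/16; Bashir 1/16; Ghada 1/16; Hanan 1/4; Ibtisam 1/4; Khalida 1/4; Tariq 1/16

Neither parent survives and there are no descendants, so the estate passes to Umar's siblings and their issue per stirpes.
The estate is divided into 4 equal shares of 1/4 among Ibtisam, Maysoon, Hanan, Khalida.
Ibtisam is living and takes 1/4.
Maysoon predeceased; the 1/4 allotted to Maysoon's branch passes to Maysoon's issue by representation.
The 1/4 is divided into 4 equal shares of 1/16 among Ghada, Zuhair, Tariq, Amira.
Ghada is living and takes 1/16.
Zuhair predeceased; the 1/16 allotted to Zuhair's branch passes to Zuhair's issue by representation.
Bashir is the sole taker at this level and receives the full 1/16.
Tariq is living and takes 1/16.
Amira is living and takes 1/16.
Hanan is living and takes 1/4.
Khalida is living and takes 1/4.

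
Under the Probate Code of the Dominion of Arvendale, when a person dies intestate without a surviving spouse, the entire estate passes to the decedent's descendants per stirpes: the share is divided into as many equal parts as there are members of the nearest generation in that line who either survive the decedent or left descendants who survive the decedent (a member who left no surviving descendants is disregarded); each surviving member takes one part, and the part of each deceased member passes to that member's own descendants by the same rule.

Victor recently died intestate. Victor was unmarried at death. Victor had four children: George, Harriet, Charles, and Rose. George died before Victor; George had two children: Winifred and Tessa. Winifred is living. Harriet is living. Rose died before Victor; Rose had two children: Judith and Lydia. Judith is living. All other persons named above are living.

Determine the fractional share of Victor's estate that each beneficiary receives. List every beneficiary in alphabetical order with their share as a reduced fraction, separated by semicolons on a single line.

Charles 1/4; Harriet 1/4; Judith 1/8; Lydia 1/8; Tessa 1/8; Winifred 1/8

There is no surviving spouse, so the entire estate passes to Victor's descendants per stirpes.
The estate is divided into 4 equal shares of 1/4 among George, Harriet, Charles, Rose.
George predeceased; the 1/4 allotted to George's branch passes to George's issue by representation.
The 1/4 is divided into 2 equal shares of 1/8 among Winifred, Tessa.
Winifred is living and takes 1/8.
Tessa is living and takes 1/8.
Harriet is living and takes 1/4.
Charles is living and takes 1/4.
Rose predeceased; the 1/4 allotted to Rose's branch passes to Rose's issue by representation.
The 1/4 is divided into 2 equal shares of 1/8 among Judith, Lydia.
Judith is living and takes 1/8.
Lydia is living and takes 1/8.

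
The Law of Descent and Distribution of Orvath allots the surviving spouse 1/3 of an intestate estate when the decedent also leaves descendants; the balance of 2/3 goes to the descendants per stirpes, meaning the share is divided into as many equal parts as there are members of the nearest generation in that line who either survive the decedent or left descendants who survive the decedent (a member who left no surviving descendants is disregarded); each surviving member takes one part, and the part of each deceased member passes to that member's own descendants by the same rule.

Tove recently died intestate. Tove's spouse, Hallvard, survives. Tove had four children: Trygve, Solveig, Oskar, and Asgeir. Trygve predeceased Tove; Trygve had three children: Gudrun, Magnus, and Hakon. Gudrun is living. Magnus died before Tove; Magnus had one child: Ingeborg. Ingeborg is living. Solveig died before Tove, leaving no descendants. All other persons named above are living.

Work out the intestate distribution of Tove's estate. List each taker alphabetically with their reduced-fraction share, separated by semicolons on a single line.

Hallvard, as surviving spouse, takes 1/3.
The remaining 2/3 passes to Tove's descendants per stirpes.
Solveig left no surviving issue, so that branch lapses and is disregarded.
The 2/3 is divided into 3 equal shares of 2/9 among Trygve, Oskar, Asgeir.
Trygve predeceased; the 2/9 allotted to Trygve's branch passes to Trygve's issue by representation.
The 2/9 is divided into 3 equal shares of 2/27 among Gudrun, Magnus, Hakon.
Gudrun is living and takes 2/27.
Magnus predeceased; the 2/27 allotted to Magnus's branch passes to Magnus's issue by representation.
Ingeborg is the sole taker at this level and receives the full 2/27.
Hakon is living and takes 2/27.
Oskar is living and takes 2/9.
Asgeir is living and takes 2/9.

Asgeir 2/9; Gudrun 2/27; Hakon 2/27; Hallvard 1/3; Ingeborg 2/27; Oskar 2/9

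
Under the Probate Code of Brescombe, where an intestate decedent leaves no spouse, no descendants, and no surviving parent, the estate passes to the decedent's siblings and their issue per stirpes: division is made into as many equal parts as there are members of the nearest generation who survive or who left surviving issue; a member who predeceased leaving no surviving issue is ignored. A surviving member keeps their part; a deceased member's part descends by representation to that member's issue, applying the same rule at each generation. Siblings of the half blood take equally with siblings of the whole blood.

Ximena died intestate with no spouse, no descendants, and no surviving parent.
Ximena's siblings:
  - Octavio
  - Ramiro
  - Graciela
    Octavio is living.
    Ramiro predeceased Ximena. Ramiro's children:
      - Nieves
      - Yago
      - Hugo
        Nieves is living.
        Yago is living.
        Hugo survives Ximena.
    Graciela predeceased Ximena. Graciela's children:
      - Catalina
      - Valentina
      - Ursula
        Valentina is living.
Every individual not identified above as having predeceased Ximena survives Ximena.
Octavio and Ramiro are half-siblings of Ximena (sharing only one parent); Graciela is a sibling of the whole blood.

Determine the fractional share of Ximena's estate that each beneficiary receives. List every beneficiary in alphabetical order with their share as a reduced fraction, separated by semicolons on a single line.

No spouse, descendants, or parent survives, so the estate passes to Ximena's siblings per stirpes.
Half-blood and whole-blood siblings take equally under the stated rule.
The estate is divided into 3 equal shares of 1/3 among Octavio, Ramiro, Graciela.
Octavio is living and takes 1/3.
Ramiro predeceased; the 1/3 allotted to Ramiro's branch passes to Ramiro's issue by representation.
The 1/3 is divided into 3 equal shares of 1/9 among Nieves, Yago, Hugo.
Nieves is living and takes 1/9.
Yago is living and takes 1/9.
Hugo is living and takes 1/9.
Graciela predeceased; the 1/3 allotted to Graciela's branch passes to Graciela's issue by representation.
The 1/3 is divided into 3 equal shares of 1/9 among Catalina, Valentina, Ursula.
Catalina is living and takes 1/9.
Valentina is living and takes 1/9.
Ursula is living and takes 1/9.

Catalina 1/9; Hugo 1/9; Nieves 1/9; Octavio 1/3; Ursula 1/9; Valentina 1/9; Yago 1/9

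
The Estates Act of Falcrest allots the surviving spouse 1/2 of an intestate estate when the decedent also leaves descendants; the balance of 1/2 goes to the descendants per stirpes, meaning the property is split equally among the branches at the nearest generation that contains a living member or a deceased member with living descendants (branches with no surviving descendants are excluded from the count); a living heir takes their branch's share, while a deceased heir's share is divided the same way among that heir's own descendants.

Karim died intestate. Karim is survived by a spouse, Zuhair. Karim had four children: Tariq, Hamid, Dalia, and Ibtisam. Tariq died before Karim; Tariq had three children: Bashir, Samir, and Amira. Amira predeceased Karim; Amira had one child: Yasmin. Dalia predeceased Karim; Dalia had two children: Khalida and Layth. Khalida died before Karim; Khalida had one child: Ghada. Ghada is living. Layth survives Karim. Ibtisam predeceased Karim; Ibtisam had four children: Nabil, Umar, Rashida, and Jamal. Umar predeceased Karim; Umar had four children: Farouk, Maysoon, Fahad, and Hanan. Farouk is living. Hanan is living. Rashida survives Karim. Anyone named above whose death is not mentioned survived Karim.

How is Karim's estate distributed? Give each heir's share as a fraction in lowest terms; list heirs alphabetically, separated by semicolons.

Bashir 1/24; Fahad 1/128; Farouk 1/128; Ghada 1/16; Hamid 1/8; Hanan 1/128; Jamal 1/32; Layth 1/16; Maysoon 1/128; Nabil 1/32; Rashida 1/32; Samir 1/24; Yasmin 1/24; Zuhair 1/2

Zuhair, as surviving spouse, takes 1/2.
The remaining 1/2 passes to Karim's descendants per stirpes.
The 1/2 is divided into 4 equal shares of 1/8 among Tariq, Hamid, Dalia, Ibtisam.
Tariq predeceased; the 1/8 allotted to Tariq's branch passes to Tariq's issue by representation.
The 1/8 is divided into 3 equal shares of 1/24 among Bashir, Samir, Amira.
Bashir is living and takes 1/24.
Samir is living and takes 1/24.
Amira predeceased; the 1/24 allotted to Amira's branch passes to Amira's issue by representation.
Yasmin is the sole taker at this level and receives the full 1/24.
Hamid is living and takes 1/8.
Dalia predeceased; the 1/8 allotted to Dalia's branch passes to Dalia's issue by representation.
The 1/8 is divided into 2 equal shares of 1/16 among Khalida, Layth.
Khalida predeceased; the 1/16 allotted to Khalida's branch passes to Khalida's issue by representation.
Ghada is the sole taker at this level and receives the full 1/16.
Layth is living and takes 1/16.
Ibtisam predeceased; the 1/8 allotted to Ibtisam's branch passes to Ibtisam's issue by representation.
The 1/8 is divided into 4 equal shares of 1/32 among Nabil, Umar, Rashida, Jamal.
Nabil is living and takes 1/32.
Umar predeceased; the 1/32 allotted to Umar's branch passes to Umar's issue by representation.
The 1/32 is divided into 4 equal shares of 1/128 among Farouk, Maysoon, Fahad, Hanan.
Farouk is living and takes 1/128.
Maysoon is living and takes 1/128.
Fahad is living and takes 1/128.
Hanan is living and takes 1/128.
Rashida is living and takes 1/32.
Jamal is living and takes 1/32.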